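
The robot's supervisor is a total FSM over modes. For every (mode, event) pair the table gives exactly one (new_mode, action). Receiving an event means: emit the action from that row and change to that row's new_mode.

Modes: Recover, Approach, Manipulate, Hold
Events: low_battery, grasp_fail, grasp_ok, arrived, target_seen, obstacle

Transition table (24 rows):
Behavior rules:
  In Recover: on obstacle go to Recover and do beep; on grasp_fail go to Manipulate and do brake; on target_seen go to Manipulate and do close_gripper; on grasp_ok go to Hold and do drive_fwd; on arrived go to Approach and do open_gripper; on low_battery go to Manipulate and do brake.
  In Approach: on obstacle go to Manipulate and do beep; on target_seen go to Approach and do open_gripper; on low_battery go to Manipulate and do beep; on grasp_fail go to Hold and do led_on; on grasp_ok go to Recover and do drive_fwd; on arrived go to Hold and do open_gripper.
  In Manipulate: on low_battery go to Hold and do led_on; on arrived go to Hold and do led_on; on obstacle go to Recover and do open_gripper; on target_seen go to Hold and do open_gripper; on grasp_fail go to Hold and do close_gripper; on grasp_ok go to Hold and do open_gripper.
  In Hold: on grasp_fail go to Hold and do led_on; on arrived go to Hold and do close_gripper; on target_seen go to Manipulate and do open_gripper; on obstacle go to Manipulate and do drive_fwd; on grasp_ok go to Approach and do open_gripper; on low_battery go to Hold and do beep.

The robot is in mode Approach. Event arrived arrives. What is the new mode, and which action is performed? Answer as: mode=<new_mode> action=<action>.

mode=Hold action=open_gripper

current mode = Approach; filter table to that mode:
  (Approach, obstacle) → (Manipulate, beep)
  (Approach, target_seen) → (Approach, open_gripper)
  (Approach, low_battery) → (Manipulate, beep)
  (Approach, grasp_fail) → (Hold, led_on)
  (Approach, grasp_ok) → (Recover, drive_fwd)
  (Approach, arrived) → (Hold, open_gripper)  ← event matches
event = arrived selects (Hold, open_gripper)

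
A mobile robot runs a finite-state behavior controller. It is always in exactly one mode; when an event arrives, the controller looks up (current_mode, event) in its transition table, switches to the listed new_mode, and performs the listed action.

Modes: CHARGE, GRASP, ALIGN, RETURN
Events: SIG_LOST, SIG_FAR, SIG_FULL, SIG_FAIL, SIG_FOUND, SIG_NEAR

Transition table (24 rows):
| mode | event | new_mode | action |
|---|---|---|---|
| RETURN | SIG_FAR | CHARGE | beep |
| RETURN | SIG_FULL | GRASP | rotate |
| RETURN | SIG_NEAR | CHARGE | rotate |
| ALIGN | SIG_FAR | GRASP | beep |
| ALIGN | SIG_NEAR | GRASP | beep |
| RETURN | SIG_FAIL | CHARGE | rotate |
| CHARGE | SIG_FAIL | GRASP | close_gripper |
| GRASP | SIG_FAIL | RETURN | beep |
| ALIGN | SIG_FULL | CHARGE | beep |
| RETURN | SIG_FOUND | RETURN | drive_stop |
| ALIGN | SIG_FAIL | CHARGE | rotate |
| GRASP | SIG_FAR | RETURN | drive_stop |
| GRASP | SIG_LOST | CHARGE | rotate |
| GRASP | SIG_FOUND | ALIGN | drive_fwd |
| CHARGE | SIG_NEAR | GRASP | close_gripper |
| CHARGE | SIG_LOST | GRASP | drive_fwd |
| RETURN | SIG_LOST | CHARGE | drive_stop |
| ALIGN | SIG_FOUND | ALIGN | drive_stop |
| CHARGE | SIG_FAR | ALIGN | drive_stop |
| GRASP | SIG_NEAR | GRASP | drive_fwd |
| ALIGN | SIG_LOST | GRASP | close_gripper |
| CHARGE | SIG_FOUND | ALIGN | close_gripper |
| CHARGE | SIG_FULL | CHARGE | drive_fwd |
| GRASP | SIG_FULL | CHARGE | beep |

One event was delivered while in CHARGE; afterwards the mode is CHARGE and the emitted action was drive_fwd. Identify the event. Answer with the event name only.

try SIG_LOST: (CHARGE, SIG_LOST) → (GRASP, drive_fwd)
try SIG_FAR: (CHARGE, SIG_FAR) → (ALIGN, drive_stop)
try SIG_FULL: (CHARGE, SIG_FULL) → (CHARGE, drive_fwd)  ← matches
try SIG_FAIL: (CHARGE, SIG_FAIL) → (GRASP, close_gripper)
try SIG_FOUND: (CHARGE, SIG_FOUND) → (ALIGN, close_gripper)
try SIG_NEAR: (CHARGE, SIG_NEAR) → (GRASP, close_gripper)

SIG_FULL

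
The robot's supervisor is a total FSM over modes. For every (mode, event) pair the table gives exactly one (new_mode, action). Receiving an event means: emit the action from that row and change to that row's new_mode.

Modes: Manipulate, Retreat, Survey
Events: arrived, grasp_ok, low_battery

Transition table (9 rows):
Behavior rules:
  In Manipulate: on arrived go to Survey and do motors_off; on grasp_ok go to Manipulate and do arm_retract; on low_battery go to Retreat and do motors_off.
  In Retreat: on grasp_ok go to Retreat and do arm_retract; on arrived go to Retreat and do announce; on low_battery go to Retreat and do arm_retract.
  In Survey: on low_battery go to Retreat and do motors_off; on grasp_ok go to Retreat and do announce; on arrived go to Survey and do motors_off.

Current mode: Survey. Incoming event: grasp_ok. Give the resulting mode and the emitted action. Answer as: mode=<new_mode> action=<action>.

current mode = Survey; filter table to that mode:
  (Survey, low_battery) → (Retreat, motors_off)
  (Survey, grasp_ok) → (Retreat, announce)  ← event matches
  (Survey, arrived) → (Survey, motors_off)
event = grasp_ok selects (Retreat, announce)

mode=Retreat action=announce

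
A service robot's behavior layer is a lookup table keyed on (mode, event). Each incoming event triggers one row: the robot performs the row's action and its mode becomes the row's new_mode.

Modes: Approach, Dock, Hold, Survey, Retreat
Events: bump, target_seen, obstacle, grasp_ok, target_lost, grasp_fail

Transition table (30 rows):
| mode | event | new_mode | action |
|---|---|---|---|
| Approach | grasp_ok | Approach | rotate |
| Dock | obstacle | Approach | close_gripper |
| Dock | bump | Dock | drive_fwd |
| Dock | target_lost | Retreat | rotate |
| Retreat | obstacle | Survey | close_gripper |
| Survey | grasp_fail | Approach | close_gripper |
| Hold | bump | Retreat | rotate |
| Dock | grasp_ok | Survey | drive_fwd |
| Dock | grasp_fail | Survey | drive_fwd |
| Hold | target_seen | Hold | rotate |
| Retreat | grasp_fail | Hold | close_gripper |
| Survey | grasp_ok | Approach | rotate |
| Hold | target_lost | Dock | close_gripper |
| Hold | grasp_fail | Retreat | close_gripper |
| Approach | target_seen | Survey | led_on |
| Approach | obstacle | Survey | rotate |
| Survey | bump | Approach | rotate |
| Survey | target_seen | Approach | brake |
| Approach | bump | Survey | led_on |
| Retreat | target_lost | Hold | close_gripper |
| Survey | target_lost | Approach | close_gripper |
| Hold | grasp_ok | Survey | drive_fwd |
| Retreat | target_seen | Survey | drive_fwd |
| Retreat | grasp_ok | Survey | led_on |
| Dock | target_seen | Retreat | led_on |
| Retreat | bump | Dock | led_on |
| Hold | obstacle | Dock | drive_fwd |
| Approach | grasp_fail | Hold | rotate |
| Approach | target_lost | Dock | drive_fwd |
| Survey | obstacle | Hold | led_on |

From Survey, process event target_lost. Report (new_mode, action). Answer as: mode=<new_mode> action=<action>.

current mode = Survey; filter table to that mode:
  (Survey, grasp_fail) → (Approach, close_gripper)
  (Survey, grasp_ok) → (Approach, rotate)
  (Survey, bump) → (Approach, rotate)
  (Survey, target_seen) → (Approach, brake)
  (Survey, target_lost) → (Approach, close_gripper)  ← event matches
  (Survey, obstacle) → (Hold, led_on)
event = target_lost selects (Approach, close_gripper)

mode=Approach action=close_gripper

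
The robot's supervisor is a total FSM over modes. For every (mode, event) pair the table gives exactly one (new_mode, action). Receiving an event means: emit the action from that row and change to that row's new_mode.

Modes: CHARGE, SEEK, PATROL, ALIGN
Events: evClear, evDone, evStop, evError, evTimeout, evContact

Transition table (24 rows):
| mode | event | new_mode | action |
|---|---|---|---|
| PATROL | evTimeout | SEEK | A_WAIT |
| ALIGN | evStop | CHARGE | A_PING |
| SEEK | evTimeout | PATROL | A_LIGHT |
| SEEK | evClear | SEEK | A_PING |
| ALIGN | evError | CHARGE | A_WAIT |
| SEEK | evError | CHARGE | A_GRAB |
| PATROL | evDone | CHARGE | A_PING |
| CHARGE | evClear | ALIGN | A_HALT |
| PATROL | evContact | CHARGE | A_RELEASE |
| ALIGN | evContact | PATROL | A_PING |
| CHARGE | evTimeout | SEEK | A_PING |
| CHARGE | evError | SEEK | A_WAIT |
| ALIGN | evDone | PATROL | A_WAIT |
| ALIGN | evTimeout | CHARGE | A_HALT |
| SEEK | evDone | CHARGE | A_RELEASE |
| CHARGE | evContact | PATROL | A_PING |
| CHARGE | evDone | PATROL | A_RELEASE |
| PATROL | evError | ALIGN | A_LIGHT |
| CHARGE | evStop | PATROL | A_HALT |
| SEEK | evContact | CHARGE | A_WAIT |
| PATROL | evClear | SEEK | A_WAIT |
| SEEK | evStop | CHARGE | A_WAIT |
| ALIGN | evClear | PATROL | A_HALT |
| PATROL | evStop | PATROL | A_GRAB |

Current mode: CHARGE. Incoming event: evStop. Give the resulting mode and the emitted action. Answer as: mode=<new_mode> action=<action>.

current mode = CHARGE; filter table to that mode:
  (CHARGE, evClear) → (ALIGN, A_HALT)
  (CHARGE, evTimeout) → (SEEK, A_PING)
  (CHARGE, evError) → (SEEK, A_WAIT)
  (CHARGE, evContact) → (PATROL, A_PING)
  (CHARGE, evDone) → (PATROL, A_RELEASE)
  (CHARGE, evStop) → (PATROL, A_HALT)  ← event matches
event = evStop selects (PATROL, A_HALT)

mode=PATROL action=A_HALT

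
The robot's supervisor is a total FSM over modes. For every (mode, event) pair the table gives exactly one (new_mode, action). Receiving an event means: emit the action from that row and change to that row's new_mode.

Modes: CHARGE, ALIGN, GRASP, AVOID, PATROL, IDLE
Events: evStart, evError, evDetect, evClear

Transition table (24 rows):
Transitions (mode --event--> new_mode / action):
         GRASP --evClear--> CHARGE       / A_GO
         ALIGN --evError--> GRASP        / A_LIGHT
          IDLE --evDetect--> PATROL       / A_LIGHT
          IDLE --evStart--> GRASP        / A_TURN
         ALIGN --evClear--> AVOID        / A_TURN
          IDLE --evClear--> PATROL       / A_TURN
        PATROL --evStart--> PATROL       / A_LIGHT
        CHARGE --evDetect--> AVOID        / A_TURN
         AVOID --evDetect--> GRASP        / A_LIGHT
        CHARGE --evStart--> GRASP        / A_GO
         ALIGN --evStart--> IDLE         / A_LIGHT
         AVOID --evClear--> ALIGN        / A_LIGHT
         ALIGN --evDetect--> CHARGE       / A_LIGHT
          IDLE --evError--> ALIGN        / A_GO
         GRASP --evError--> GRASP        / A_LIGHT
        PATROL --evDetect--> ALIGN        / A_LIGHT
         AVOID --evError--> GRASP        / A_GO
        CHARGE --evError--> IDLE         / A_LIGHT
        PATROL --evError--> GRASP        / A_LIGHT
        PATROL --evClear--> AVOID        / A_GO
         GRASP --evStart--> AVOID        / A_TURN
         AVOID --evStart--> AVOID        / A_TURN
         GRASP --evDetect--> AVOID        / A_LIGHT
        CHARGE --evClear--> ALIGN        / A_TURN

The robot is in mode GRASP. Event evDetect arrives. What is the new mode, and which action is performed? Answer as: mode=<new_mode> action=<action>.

mode=AVOID action=A_LIGHT

current mode = GRASP; filter table to that mode:
  (GRASP, evClear) → (CHARGE, A_GO)
  (GRASP, evError) → (GRASP, A_LIGHT)
  (GRASP, evStart) → (AVOID, A_TURN)
  (GRASP, evDetect) → (AVOID, A_LIGHT)  ← event matches
event = evDetect selects (AVOID, A_LIGHT)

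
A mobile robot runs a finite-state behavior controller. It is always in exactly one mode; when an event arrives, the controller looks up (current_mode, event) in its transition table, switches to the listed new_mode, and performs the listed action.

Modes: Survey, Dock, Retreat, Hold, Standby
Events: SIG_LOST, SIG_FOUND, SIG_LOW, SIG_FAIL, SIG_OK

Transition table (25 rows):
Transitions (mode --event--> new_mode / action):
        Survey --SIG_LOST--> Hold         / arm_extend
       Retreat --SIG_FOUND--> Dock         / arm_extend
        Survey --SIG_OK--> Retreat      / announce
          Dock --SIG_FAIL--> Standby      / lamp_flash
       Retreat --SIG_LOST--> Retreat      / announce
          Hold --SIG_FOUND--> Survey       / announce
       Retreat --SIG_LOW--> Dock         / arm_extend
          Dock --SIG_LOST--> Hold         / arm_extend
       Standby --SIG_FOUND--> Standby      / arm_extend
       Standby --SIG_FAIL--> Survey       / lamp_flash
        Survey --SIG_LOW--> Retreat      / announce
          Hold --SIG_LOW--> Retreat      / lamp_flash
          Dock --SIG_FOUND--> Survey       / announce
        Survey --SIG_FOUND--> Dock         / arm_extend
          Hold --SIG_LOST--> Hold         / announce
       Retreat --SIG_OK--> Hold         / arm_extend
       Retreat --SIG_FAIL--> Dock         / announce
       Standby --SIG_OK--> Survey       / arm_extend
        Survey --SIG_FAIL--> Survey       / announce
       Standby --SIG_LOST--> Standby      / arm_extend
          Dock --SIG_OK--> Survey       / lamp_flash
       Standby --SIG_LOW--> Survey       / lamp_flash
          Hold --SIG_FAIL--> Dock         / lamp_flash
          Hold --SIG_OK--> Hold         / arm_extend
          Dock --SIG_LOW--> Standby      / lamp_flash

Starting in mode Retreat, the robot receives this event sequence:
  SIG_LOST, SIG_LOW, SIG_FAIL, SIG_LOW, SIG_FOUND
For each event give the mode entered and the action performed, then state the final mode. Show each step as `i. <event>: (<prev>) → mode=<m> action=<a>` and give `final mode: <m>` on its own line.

1. SIG_LOST: (Retreat) → mode=Retreat action=announce
2. SIG_LOW: (Retreat) → mode=Dock action=arm_extend
3. SIG_FAIL: (Dock) → mode=Standby action=lamp_flash
4. SIG_LOW: (Standby) → mode=Survey action=lamp_flash
5. SIG_FOUND: (Survey) → mode=Dock action=arm_extend

final mode: Dock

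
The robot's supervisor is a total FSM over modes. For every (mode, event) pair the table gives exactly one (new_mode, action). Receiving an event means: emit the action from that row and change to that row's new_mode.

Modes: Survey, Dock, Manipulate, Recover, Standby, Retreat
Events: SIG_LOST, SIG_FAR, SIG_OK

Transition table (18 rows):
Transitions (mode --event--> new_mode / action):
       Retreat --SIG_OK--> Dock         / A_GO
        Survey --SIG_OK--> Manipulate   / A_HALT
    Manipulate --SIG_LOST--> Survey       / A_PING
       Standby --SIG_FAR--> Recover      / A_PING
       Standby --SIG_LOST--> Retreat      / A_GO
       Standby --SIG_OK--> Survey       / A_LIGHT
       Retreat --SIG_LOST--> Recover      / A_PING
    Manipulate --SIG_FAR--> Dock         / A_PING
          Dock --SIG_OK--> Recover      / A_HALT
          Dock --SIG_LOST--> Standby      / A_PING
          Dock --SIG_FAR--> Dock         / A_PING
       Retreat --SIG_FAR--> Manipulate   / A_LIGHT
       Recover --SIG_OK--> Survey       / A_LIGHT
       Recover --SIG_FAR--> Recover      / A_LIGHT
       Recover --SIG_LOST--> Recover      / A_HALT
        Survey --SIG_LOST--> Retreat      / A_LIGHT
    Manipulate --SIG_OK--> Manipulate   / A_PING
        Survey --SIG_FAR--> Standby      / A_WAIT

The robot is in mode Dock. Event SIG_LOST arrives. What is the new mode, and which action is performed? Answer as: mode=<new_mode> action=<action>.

current mode = Dock; filter table to that mode:
  (Dock, SIG_OK) → (Recover, A_HALT)
  (Dock, SIG_LOST) → (Standby, A_PING)  ← event matches
  (Dock, SIG_FAR) → (Dock, A_PING)
event = SIG_LOST selects (Standby, A_PING)

mode=Standby action=A_PING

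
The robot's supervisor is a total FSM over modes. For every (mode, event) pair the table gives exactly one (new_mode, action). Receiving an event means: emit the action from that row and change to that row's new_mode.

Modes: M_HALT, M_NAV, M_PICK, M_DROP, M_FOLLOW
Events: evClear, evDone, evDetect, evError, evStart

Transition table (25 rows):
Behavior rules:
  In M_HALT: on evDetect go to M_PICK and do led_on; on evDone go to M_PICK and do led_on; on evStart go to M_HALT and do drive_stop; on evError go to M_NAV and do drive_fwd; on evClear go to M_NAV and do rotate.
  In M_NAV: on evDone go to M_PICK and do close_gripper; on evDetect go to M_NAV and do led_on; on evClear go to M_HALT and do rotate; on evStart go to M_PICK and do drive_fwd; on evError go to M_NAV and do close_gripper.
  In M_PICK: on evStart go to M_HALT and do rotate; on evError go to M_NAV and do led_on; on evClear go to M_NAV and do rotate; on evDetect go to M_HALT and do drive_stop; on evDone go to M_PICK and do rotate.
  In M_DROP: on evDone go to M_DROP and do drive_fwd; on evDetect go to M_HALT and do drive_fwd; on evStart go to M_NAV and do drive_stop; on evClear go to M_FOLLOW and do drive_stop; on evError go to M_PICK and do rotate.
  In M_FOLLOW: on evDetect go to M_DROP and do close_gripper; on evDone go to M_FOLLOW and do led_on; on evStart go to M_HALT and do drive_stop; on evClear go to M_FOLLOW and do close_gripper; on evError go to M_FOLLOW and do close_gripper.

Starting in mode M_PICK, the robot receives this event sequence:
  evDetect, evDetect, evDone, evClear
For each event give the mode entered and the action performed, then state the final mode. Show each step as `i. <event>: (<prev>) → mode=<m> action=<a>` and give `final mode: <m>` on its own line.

1. evDetect: (M_PICK) → mode=M_HALT action=drive_stop
2. evDetect: (M_HALT) → mode=M_PICK action=led_on
3. evDone: (M_PICK) → mode=M_PICK action=rotate
4. evClear: (M_PICK) → mode=M_NAV action=rotate

final mode: M_NAV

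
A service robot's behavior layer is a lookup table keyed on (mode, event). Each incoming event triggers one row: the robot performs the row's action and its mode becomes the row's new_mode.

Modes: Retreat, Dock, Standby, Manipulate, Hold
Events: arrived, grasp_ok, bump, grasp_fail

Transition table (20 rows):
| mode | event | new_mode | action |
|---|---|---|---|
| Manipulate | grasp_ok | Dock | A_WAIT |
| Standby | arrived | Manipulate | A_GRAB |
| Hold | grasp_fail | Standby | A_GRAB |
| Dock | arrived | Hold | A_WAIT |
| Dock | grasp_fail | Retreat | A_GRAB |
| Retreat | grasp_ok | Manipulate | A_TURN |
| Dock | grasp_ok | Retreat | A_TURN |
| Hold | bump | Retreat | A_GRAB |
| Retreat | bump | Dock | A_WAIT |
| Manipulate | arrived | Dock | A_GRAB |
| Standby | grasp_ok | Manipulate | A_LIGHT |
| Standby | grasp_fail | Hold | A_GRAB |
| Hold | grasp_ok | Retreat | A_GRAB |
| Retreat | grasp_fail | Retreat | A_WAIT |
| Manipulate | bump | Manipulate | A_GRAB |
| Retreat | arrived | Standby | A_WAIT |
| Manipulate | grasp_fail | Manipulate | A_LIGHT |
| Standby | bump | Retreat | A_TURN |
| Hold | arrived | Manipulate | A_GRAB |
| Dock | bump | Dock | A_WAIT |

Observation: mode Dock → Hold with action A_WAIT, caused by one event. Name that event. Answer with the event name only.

arrived

try arrived: (Dock, arrived) → (Hold, A_WAIT)  ← matches
try grasp_ok: (Dock, grasp_ok) → (Retreat, A_TURN)
try bump: (Dock, bump) → (Dock, A_WAIT)
try grasp_fail: (Dock, grasp_fail) → (Retreat, A_GRAB)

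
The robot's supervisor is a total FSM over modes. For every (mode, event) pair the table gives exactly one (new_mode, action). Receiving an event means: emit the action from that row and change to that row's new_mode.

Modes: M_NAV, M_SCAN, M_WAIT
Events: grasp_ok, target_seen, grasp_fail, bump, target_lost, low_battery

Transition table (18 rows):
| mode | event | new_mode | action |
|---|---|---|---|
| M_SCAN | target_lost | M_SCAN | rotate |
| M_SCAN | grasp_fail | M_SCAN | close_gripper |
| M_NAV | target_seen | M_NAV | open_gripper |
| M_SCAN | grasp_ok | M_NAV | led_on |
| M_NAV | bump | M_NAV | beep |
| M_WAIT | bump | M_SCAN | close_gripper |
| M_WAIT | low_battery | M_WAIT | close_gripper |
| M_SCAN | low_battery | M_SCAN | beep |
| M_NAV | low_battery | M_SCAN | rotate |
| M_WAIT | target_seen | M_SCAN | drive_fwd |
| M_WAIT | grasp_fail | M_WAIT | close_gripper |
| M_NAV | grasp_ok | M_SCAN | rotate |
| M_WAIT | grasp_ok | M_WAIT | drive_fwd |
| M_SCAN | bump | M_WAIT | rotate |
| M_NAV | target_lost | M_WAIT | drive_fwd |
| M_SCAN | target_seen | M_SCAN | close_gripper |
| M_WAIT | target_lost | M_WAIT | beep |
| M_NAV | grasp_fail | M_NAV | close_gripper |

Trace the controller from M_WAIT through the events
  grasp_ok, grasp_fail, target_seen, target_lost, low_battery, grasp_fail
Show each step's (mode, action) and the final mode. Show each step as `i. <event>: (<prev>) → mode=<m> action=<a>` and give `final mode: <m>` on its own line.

1. grasp_ok: (M_WAIT) → mode=M_WAIT action=drive_fwd
2. grasp_fail: (M_WAIT) → mode=M_WAIT action=close_gripper
3. target_seen: (M_WAIT) → mode=M_SCAN action=drive_fwd
4. target_lost: (M_SCAN) → mode=M_SCAN action=rotate
5. low_battery: (M_SCAN) → mode=M_SCAN action=beep
6. grasp_fail: (M_SCAN) → mode=M_SCAN action=close_gripper

final mode: M_SCAN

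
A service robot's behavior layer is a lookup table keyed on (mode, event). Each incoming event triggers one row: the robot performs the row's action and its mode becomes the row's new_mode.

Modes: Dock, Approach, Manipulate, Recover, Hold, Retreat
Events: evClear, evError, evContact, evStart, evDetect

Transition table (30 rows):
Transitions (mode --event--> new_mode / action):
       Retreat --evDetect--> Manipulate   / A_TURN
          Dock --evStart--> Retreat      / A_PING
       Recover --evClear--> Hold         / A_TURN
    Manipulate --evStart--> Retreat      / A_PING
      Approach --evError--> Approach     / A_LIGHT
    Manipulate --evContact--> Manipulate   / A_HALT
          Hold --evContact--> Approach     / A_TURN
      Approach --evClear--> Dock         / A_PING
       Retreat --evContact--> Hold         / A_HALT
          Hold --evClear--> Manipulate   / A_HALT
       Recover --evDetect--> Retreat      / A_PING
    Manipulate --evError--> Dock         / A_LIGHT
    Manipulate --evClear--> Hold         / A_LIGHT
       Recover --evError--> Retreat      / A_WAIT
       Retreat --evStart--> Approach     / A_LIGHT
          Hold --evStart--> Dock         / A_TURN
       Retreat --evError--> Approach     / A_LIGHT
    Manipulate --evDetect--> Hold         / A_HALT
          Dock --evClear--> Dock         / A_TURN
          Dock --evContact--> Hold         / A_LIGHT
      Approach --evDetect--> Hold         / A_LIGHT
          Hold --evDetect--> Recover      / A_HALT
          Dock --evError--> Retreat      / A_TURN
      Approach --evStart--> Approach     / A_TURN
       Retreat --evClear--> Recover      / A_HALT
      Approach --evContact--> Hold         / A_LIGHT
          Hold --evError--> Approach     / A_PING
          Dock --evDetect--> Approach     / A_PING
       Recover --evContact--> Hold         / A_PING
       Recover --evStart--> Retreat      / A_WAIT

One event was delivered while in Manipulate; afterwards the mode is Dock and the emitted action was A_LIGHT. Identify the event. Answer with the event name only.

try evClear: (Manipulate, evClear) → (Hold, A_LIGHT)
try evError: (Manipulate, evError) → (Dock, A_LIGHT)  ← matches
try evContact: (Manipulate, evContact) → (Manipulate, A_HALT)
try evStart: (Manipulate, evStart) → (Retreat, A_PING)
try evDetect: (Manipulate, evDetect) → (Hold, A_HALT)

evError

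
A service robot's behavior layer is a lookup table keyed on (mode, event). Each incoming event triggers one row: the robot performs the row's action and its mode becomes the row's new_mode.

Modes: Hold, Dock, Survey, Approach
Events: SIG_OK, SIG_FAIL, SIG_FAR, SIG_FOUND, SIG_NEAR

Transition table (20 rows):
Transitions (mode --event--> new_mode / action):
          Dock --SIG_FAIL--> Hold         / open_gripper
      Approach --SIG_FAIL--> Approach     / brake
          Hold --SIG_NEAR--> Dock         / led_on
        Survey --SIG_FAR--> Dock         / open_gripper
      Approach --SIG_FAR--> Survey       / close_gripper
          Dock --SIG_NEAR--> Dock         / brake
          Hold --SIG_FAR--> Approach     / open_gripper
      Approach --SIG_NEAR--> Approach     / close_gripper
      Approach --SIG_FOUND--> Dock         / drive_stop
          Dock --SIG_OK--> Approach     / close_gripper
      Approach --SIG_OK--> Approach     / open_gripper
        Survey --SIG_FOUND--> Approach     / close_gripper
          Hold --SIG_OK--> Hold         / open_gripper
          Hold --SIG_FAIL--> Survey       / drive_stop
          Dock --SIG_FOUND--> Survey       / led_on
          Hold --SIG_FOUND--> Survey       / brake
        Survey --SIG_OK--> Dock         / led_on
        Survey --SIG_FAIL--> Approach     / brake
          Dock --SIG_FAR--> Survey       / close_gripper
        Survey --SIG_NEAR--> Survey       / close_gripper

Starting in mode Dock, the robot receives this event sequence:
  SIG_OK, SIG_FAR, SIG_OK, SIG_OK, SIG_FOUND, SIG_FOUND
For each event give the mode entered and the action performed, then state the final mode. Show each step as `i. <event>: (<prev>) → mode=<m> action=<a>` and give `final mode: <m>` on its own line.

1. SIG_OK: (Dock) → mode=Approach action=close_gripper
2. SIG_FAR: (Approach) → mode=Survey action=close_gripper
3. SIG_OK: (Survey) → mode=Dock action=led_on
4. SIG_OK: (Dock) → mode=Approach action=close_gripper
5. SIG_FOUND: (Approach) → mode=Dock action=drive_stop
6. SIG_FOUND: (Dock) → mode=Survey action=led_on

final mode: Survey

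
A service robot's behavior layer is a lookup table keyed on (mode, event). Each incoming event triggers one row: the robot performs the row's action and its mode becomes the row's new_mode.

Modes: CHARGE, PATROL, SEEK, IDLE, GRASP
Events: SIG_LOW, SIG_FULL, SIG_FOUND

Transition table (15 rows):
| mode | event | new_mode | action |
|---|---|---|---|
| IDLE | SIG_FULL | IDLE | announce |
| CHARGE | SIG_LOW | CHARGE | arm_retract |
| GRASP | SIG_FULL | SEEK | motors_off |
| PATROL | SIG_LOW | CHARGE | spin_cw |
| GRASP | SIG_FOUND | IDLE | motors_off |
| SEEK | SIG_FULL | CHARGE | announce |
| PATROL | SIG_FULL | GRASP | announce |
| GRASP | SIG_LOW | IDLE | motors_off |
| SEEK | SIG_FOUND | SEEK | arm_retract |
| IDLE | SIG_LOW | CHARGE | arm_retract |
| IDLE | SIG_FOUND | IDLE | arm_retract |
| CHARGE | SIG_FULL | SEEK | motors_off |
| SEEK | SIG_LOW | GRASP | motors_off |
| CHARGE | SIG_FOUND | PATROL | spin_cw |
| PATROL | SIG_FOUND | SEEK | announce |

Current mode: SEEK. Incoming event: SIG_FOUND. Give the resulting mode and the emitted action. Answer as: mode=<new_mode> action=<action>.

mode=SEEK action=arm_retract

current mode = SEEK; filter table to that mode:
  (SEEK, SIG_FULL) → (CHARGE, announce)
  (SEEK, SIG_FOUND) → (SEEK, arm_retract)  ← event matches
  (SEEK, SIG_LOW) → (GRASP, motors_off)
event = SIG_FOUND selects (SEEK, arm_retract)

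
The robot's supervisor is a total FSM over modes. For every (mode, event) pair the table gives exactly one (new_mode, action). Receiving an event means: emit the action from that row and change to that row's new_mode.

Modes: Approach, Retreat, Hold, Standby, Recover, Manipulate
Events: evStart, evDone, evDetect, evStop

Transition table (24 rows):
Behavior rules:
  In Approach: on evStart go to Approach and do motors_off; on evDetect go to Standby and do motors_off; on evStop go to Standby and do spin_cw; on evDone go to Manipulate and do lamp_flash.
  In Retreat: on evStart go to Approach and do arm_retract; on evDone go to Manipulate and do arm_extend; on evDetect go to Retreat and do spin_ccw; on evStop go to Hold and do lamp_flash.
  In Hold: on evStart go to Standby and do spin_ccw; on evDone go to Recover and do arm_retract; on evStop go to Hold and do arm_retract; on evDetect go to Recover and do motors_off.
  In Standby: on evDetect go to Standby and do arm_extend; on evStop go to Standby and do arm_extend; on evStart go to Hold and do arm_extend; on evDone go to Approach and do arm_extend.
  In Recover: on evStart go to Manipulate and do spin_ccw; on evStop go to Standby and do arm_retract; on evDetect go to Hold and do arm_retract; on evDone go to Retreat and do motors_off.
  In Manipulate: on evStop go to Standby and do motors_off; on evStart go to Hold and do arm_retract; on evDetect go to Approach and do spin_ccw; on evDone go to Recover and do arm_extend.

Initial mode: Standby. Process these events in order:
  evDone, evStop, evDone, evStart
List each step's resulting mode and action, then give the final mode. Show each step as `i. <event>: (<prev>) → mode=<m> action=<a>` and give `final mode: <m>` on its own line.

1. evDone: (Standby) → mode=Approach action=arm_extend
2. evStop: (Approach) → mode=Standby action=spin_cw
3. evDone: (Standby) → mode=Approach action=arm_extend
4. evStart: (Approach) → mode=Approach action=motors_off

final mode: Approach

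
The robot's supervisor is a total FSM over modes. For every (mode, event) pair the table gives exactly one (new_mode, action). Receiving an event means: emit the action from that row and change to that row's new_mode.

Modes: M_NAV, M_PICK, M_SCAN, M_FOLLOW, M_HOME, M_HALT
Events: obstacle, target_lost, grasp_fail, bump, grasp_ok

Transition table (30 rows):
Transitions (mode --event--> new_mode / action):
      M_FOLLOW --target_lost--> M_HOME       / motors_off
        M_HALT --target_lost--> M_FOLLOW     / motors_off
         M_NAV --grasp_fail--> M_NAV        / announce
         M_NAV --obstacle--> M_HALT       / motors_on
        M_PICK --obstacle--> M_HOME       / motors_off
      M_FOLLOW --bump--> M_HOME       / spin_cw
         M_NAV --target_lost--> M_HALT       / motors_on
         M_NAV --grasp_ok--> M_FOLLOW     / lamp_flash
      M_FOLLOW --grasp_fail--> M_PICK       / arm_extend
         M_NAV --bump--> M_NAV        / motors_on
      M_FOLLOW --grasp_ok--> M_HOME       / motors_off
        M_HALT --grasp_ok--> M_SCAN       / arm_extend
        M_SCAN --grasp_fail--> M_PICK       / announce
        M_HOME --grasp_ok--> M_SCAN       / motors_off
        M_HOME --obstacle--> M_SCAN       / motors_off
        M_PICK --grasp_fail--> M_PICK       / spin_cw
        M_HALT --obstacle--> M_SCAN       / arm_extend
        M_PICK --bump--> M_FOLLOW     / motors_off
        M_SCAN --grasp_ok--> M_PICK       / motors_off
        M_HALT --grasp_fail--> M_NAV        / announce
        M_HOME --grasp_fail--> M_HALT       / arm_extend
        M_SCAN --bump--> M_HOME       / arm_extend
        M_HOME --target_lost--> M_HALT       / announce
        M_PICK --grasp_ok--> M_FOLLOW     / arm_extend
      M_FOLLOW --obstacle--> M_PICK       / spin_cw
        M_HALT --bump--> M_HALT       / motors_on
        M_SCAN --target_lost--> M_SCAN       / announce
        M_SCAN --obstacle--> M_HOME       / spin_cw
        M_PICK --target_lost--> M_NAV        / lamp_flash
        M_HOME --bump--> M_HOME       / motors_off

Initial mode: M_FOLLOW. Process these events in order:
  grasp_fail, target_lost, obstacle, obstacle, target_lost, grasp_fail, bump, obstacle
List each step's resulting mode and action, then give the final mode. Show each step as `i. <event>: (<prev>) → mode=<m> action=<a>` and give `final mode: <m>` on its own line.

final mode: M_PICK

1. grasp_fail: (M_FOLLOW) → mode=M_PICK action=arm_extend
2. target_lost: (M_PICK) → mode=M_NAV action=lamp_flash
3. obstacle: (M_NAV) → mode=M_HALT action=motors_on
4. obstacle: (M_HALT) → mode=M_SCAN action=arm_extend
5. target_lost: (M_SCAN) → mode=M_SCAN action=announce
6. grasp_fail: (M_SCAN) → mode=M_PICK action=announce
7. bump: (M_PICK) → mode=M_FOLLOW action=motors_off
8. obstacle: (M_FOLLOW) → mode=M_PICK action=spin_cw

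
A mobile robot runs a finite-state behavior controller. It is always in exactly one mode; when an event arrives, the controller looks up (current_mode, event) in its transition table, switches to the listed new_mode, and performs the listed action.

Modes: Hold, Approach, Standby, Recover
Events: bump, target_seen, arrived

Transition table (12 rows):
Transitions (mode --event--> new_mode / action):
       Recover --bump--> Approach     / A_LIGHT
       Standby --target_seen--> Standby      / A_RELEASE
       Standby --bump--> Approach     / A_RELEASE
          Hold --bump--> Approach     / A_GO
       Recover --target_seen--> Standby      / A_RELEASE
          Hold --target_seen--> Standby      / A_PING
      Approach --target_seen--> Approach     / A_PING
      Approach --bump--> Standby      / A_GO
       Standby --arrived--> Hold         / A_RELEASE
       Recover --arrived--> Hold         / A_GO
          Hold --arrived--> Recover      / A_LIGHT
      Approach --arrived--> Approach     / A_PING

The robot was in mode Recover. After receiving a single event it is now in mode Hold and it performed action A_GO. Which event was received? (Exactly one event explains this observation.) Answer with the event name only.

arrived

try bump: (Recover, bump) → (Approach, A_LIGHT)
try target_seen: (Recover, target_seen) → (Standby, A_RELEASE)
try arrived: (Recover, arrived) → (Hold, A_GO)  ← matches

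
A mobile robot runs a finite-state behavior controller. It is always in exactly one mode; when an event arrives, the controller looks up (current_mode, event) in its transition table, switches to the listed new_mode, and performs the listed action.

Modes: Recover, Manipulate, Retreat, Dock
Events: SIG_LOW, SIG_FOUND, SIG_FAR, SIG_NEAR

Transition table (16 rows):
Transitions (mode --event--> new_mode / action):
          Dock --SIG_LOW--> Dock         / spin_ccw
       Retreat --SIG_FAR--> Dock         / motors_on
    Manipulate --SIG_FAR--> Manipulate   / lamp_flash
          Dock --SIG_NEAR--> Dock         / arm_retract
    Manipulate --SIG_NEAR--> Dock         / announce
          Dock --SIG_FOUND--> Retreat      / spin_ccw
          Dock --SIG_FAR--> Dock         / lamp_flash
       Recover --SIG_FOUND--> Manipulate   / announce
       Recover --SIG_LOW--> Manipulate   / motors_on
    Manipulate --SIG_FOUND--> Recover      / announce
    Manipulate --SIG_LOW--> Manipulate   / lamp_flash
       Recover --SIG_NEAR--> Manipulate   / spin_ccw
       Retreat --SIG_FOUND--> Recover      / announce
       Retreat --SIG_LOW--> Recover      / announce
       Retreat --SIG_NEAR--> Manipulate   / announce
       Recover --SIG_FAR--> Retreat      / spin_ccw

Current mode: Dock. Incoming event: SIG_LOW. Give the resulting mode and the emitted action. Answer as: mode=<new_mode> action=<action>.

current mode = Dock; filter table to that mode:
  (Dock, SIG_LOW) → (Dock, spin_ccw)  ← event matches
  (Dock, SIG_NEAR) → (Dock, arm_retract)
  (Dock, SIG_FOUND) → (Retreat, spin_ccw)
  (Dock, SIG_FAR) → (Dock, lamp_flash)
event = SIG_LOW selects (Dock, spin_ccw)

mode=Dock action=spin_ccw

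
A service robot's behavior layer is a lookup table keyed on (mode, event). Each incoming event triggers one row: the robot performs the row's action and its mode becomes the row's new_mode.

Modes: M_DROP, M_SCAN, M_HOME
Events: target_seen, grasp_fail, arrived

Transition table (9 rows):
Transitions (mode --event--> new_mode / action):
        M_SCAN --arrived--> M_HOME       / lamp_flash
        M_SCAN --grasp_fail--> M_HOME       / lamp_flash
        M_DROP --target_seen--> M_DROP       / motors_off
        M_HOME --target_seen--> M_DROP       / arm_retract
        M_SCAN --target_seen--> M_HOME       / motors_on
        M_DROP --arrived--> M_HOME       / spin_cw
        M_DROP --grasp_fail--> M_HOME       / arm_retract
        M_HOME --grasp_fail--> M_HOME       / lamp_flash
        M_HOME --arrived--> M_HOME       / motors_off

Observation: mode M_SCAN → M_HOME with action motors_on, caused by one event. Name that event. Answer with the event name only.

try target_seen: (M_SCAN, target_seen) → (M_HOME, motors_on)  ← matches
try grasp_fail: (M_SCAN, grasp_fail) → (M_HOME, lamp_flash)
try arrived: (M_SCAN, arrived) → (M_HOME, lamp_flash)

target_seen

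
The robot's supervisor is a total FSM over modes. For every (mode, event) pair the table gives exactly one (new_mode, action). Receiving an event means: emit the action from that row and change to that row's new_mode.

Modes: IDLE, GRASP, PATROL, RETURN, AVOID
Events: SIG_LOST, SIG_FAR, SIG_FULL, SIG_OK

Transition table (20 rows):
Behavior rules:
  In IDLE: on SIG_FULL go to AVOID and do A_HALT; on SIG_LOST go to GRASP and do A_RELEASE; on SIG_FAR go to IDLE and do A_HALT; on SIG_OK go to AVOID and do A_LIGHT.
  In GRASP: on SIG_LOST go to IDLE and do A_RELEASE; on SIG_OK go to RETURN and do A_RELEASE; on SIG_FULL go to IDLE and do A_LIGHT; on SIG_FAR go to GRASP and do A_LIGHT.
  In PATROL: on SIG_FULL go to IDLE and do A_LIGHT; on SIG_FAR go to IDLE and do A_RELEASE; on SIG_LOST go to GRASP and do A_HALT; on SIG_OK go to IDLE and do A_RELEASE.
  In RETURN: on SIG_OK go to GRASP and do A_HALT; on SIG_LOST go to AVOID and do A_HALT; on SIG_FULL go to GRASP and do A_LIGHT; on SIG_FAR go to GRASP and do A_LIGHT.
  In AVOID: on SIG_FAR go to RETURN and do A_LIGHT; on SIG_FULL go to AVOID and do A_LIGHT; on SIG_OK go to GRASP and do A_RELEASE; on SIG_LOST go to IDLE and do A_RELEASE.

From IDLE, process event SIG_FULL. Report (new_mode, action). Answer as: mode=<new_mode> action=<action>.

mode=AVOID action=A_HALT

current mode = IDLE; filter table to that mode:
  (IDLE, SIG_FULL) → (AVOID, A_HALT)  ← event matches
  (IDLE, SIG_LOST) → (GRASP, A_RELEASE)
  (IDLE, SIG_FAR) → (IDLE, A_HALT)
  (IDLE, SIG_OK) → (AVOID, A_LIGHT)
event = SIG_FULL selects (AVOID, A_HALT)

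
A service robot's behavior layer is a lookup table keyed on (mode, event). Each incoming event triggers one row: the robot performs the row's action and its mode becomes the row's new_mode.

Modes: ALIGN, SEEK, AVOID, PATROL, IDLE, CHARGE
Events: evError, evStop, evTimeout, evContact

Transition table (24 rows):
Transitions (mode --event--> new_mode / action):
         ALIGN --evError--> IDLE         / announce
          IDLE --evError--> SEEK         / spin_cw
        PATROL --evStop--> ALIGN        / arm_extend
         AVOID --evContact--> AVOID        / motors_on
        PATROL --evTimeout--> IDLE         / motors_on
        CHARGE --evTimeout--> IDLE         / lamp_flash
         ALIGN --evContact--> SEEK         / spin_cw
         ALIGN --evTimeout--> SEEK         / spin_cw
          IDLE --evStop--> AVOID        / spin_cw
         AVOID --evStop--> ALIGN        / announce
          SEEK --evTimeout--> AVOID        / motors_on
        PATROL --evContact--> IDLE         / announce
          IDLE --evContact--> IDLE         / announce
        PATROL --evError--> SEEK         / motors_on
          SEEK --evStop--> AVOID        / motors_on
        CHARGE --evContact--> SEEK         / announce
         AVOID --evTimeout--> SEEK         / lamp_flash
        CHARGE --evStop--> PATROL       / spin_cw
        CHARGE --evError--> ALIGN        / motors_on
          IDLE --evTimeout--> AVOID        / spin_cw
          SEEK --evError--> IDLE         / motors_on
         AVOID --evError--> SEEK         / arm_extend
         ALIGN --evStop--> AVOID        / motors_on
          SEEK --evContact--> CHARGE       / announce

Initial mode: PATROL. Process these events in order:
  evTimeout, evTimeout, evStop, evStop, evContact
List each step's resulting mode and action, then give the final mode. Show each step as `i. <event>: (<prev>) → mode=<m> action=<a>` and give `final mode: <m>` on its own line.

final mode: AVOID

1. evTimeout: (PATROL) → mode=IDLE action=motors_on
2. evTimeout: (IDLE) → mode=AVOID action=spin_cw
3. evStop: (AVOID) → mode=ALIGN action=announce
4. evStop: (ALIGN) → mode=AVOID action=motors_on
5. evContact: (AVOID) → mode=AVOID action=motors_on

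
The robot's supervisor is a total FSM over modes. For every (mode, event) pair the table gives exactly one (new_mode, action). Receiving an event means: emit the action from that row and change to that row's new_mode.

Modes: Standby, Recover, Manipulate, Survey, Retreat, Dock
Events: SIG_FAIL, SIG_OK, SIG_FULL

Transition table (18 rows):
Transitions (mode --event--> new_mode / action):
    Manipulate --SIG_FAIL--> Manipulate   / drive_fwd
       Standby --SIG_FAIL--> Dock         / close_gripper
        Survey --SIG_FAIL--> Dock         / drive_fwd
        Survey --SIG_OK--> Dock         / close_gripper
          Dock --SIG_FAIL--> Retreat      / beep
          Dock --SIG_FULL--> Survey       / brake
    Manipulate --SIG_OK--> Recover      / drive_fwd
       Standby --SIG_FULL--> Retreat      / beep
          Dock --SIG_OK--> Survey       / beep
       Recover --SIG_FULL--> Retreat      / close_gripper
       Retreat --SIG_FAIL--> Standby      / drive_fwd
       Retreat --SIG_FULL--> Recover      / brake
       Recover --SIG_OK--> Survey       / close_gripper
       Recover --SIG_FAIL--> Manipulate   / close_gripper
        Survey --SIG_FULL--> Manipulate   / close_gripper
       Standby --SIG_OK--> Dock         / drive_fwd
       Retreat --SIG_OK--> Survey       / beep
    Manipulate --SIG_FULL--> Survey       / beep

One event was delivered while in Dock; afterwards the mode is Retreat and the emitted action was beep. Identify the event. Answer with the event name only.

SIG_FAIL

try SIG_FAIL: (Dock, SIG_FAIL) → (Retreat, beep)  ← matches
try SIG_OK: (Dock, SIG_OK) → (Survey, beep)
try SIG_FULL: (Dock, SIG_FULL) → (Survey, brake)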